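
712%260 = 192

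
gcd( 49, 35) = 7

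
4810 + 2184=6994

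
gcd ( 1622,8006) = 2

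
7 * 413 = 2891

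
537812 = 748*719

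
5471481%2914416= 2557065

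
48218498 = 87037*554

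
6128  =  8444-2316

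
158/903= 158/903 =0.17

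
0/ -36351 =0/1 = - 0.00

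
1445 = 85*17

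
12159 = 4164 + 7995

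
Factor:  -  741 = -3^1*13^1 * 19^1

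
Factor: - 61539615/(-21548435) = 3^3* 17^(  -  1) * 79^( - 1)*3209^( - 1)*455849^1= 12307923/4309687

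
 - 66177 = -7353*9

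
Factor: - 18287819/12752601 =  - 3^( - 1)*11^2*17^ ( - 1 )*359^1*421^1*250051^( -1 ) 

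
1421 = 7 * 203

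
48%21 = 6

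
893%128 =125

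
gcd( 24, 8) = 8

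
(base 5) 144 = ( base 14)37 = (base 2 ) 110001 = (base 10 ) 49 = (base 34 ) 1F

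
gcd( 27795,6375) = 255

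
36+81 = 117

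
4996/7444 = 1249/1861 = 0.67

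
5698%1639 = 781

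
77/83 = 77/83=0.93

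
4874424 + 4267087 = 9141511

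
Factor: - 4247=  - 31^1*137^1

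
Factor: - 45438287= -4243^1*10709^1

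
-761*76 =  - 57836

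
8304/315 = 26 + 38/105 = 26.36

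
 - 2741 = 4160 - 6901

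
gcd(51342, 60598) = 2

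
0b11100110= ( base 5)1410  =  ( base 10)230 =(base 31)7d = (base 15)105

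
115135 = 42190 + 72945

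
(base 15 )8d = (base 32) 45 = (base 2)10000101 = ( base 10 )133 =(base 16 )85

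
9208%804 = 364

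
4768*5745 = 27392160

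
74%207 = 74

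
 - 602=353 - 955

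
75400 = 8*9425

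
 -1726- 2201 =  - 3927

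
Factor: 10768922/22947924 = 5384461/11473962 = 2^(-1)* 3^(  -  1 )*  17^1*23^1*47^1*293^1 * 1049^( - 1) * 1823^ ( - 1) 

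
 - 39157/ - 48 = 39157/48 = 815.77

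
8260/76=108 + 13/19 = 108.68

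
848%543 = 305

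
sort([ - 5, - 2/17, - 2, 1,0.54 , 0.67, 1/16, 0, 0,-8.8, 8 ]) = [ - 8.8, - 5,  -  2,-2/17,0, 0, 1/16 , 0.54, 0.67,1, 8]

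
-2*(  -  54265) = 108530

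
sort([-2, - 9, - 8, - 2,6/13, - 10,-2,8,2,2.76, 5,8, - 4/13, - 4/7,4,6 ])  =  [  -  10, - 9,  -  8, - 2, - 2, - 2,-4/7, - 4/13, 6/13,2,2.76,4, 5,6,8, 8]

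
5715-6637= - 922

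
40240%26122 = 14118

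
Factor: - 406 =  - 2^1*7^1*29^1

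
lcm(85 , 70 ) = 1190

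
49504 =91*544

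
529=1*529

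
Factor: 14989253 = 14989253^1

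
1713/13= 1713/13 = 131.77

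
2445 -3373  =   - 928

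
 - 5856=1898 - 7754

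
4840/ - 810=  -  6 + 2/81 =-5.98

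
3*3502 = 10506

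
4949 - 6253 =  - 1304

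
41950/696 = 60 + 95/348 = 60.27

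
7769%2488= 305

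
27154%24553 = 2601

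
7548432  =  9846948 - 2298516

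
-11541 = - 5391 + -6150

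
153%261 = 153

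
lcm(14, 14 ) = 14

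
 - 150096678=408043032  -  558139710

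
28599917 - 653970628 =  - 625370711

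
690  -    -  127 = 817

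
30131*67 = 2018777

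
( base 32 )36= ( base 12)86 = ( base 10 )102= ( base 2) 1100110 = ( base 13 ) 7b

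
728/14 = 52 = 52.00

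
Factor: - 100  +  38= - 2^1 *31^1 = - 62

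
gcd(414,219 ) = 3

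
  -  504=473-977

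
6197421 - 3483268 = 2714153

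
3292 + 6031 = 9323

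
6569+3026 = 9595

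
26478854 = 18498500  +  7980354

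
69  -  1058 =- 989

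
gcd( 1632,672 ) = 96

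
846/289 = 846/289 = 2.93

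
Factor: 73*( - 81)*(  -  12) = 2^2*3^5*73^1 = 70956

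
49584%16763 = 16058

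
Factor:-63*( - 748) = 47124= 2^2 * 3^2 * 7^1*11^1*17^1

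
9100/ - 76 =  - 2275/19 = - 119.74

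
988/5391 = 988/5391 = 0.18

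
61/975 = 61/975  =  0.06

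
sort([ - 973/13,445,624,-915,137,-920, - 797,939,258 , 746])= [ -920 , - 915, - 797,  -  973/13,137,258,  445, 624,746,939 ] 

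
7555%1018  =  429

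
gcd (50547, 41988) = 3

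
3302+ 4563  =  7865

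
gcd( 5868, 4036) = 4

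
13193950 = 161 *81950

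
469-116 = 353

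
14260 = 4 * 3565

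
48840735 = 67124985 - 18284250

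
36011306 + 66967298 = 102978604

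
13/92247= 13/92247 = 0.00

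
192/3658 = 96/1829 = 0.05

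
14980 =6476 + 8504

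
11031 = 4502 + 6529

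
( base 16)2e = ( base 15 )31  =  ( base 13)37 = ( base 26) 1k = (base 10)46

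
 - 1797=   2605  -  4402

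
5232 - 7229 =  - 1997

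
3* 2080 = 6240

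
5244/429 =1748/143 =12.22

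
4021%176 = 149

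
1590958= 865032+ 725926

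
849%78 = 69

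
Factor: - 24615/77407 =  -3^2*  5^1*11^( - 1 )*31^( - 1 )* 227^(-1 )*547^1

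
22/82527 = 22/82527 = 0.00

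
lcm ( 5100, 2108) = 158100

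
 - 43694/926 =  - 48  +  377/463 = -47.19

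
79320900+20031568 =99352468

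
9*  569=5121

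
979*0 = 0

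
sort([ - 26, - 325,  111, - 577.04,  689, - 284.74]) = [ - 577.04, - 325, - 284.74,-26, 111,689]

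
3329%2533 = 796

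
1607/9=178 + 5/9   =  178.56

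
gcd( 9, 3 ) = 3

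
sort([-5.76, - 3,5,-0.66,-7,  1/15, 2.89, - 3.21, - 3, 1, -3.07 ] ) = [ - 7,  -  5.76,- 3.21,-3.07,-3, - 3,  -  0.66,1/15, 1,2.89,5 ]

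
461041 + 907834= 1368875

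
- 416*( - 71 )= 29536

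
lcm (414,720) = 16560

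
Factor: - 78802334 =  - 2^1*13^2*233143^1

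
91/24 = 3 + 19/24 = 3.79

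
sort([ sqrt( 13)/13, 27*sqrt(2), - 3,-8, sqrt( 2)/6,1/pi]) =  [ - 8, - 3,sqrt( 2)/6,sqrt(13)/13,1/pi, 27*sqrt( 2)]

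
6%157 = 6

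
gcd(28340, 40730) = 10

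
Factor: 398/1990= 1/5 = 5^(-1 ) 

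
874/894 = 437/447 = 0.98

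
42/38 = 21/19 = 1.11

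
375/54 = 125/18 = 6.94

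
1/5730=1/5730 = 0.00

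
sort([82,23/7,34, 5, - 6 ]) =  [  -  6, 23/7,5, 34 , 82 ]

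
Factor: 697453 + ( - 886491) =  - 189038 = - 2^1 * 31^1*3049^1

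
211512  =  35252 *6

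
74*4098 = 303252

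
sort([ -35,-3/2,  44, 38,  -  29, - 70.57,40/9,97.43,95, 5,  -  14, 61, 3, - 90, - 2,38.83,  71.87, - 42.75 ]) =[ - 90, - 70.57, - 42.75, - 35,- 29, - 14, - 2, - 3/2, 3,  40/9,5,38,38.83,44 , 61,71.87, 95,  97.43] 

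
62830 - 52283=10547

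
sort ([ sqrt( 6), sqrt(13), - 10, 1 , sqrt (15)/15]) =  [ - 10,  sqrt(15)/15, 1,sqrt( 6),sqrt (13) ]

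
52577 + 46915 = 99492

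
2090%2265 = 2090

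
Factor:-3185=- 5^1*7^2*13^1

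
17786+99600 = 117386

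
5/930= 1/186 = 0.01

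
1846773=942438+904335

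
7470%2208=846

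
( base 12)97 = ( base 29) 3s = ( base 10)115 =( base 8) 163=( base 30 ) 3P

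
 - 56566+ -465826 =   -  522392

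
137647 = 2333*59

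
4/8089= 4/8089= 0.00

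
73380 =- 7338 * ( - 10)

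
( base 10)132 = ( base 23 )5h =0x84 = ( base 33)40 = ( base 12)b0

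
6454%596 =494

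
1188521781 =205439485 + 983082296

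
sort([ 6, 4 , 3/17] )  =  [3/17,4,  6 ]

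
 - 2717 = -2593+-124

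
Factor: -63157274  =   - 2^1*137^1 * 230501^1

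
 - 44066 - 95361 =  - 139427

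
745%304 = 137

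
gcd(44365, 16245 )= 95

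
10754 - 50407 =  - 39653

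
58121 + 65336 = 123457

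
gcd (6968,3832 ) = 8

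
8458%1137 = 499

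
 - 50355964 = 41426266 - 91782230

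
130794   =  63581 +67213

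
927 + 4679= 5606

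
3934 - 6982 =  - 3048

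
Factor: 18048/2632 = 48/7 = 2^4  *  3^1*7^( - 1)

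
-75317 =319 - 75636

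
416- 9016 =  - 8600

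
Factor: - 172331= - 172331^1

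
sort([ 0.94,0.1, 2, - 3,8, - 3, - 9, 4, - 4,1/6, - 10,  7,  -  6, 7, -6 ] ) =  [ - 10, - 9, - 6, - 6, - 4 ,  -  3, - 3, 0.1, 1/6, 0.94, 2 , 4, 7, 7,8]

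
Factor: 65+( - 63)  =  2 =2^1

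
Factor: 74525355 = 3^2*5^1*1656119^1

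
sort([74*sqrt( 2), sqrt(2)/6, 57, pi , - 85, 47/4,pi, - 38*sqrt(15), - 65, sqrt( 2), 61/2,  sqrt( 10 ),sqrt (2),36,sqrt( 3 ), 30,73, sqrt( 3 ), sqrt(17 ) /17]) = [  -  38*sqrt( 15 ), - 85,-65, sqrt(2 ) /6, sqrt( 17) /17, sqrt (2 ), sqrt(2 ), sqrt( 3 ), sqrt(3), pi, pi , sqrt( 10),  47/4, 30,61/2,36,57, 73 , 74*sqrt( 2 )] 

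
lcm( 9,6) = 18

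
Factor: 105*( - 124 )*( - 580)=2^4*3^1*5^2*7^1*29^1*31^1  =  7551600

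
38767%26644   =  12123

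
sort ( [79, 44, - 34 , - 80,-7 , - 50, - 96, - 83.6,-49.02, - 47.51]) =[- 96,-83.6,-80, - 50,-49.02, - 47.51,-34 , - 7,  44,79]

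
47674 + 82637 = 130311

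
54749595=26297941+28451654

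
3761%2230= 1531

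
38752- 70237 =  - 31485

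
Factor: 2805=3^1*5^1*  11^1 * 17^1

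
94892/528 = 23723/132 = 179.72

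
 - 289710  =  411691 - 701401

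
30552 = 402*76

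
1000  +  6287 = 7287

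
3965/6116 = 3965/6116 = 0.65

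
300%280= 20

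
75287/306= 75287/306 = 246.04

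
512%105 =92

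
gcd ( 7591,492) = 1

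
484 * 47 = 22748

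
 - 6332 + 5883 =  -449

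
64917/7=64917/7 = 9273.86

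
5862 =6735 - 873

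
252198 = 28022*9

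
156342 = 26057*6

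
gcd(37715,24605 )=95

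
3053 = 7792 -4739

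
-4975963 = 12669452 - 17645415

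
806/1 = 806 = 806.00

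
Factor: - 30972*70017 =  - 2168566524=- 2^2 * 3^2*29^1*89^1*23339^1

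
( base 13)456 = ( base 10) 747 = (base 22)1bl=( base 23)19B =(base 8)1353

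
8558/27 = 8558/27 = 316.96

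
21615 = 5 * 4323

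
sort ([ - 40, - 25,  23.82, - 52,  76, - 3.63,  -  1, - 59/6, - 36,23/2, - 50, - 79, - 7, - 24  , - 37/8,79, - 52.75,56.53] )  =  [ - 79, - 52.75, - 52, - 50, - 40, - 36, - 25, - 24, - 59/6, - 7, - 37/8, - 3.63, - 1,  23/2,23.82,56.53,76,79 ] 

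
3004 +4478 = 7482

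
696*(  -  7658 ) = -5329968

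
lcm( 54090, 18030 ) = 54090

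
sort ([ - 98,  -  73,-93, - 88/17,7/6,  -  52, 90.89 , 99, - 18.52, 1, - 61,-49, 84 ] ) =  [  -  98 , - 93 , - 73, - 61, - 52, - 49, -18.52, - 88/17, 1 , 7/6,84, 90.89, 99 ] 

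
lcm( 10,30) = 30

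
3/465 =1/155 = 0.01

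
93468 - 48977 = 44491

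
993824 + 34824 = 1028648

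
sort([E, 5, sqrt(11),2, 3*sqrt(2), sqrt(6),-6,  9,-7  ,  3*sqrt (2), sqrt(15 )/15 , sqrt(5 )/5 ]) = [-7, - 6,  sqrt(15 )/15,sqrt(5 ) /5 , 2,sqrt( 6), E , sqrt(11), 3 *sqrt ( 2), 3*sqrt(2 ),5, 9]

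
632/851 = 632/851 =0.74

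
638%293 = 52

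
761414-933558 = -172144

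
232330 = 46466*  5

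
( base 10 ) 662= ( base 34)JG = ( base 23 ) 15i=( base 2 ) 1010010110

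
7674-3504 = 4170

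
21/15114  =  7/5038 =0.00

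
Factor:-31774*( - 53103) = 2^1*3^1*31^1 *571^1*15887^1 = 1687294722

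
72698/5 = 72698/5=14539.60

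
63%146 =63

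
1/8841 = 1/8841 = 0.00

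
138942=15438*9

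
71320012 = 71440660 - 120648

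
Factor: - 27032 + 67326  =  2^1 * 20147^1 = 40294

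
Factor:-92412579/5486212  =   - 2^ ( - 2)*3^1 * 7^2*19^( - 1 )*37^( - 1)*97^1*1951^( - 1) * 6481^1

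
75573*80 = 6045840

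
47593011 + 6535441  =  54128452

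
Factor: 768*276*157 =2^10*3^2*23^1*157^1 = 33278976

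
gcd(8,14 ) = 2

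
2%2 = 0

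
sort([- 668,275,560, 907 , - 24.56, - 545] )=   [ - 668, - 545, - 24.56, 275,560,907] 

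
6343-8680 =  - 2337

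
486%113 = 34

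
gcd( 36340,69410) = 10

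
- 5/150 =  - 1 + 29/30 = - 0.03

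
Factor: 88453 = 197^1*449^1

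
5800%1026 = 670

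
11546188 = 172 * 67129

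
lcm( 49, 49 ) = 49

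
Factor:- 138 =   -  2^1*3^1*23^1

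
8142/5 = 8142/5= 1628.40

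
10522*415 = 4366630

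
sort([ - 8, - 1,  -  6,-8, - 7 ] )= [-8, - 8, - 7, - 6, - 1]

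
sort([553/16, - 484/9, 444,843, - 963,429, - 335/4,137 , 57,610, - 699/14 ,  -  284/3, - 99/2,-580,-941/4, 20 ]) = [ - 963,  -  580, - 941/4, - 284/3, - 335/4, -484/9, - 699/14, - 99/2, 20,553/16,57, 137, 429,444, 610, 843]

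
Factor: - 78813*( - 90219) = 7110430047 = 3^5 * 7^1 * 17^1 * 29^1*  61^1*139^1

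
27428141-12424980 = 15003161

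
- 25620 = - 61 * 420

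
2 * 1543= 3086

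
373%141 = 91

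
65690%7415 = 6370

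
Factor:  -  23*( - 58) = 1334 = 2^1*23^1*29^1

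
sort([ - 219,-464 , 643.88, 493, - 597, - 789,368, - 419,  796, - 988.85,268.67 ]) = [ - 988.85,  -  789, - 597,-464, - 419,  -  219,268.67,  368,493, 643.88,  796]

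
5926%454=24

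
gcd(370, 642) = 2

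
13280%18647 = 13280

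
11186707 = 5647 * 1981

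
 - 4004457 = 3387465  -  7391922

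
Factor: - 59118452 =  - 2^2*17^1*37^1*23497^1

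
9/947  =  9/947= 0.01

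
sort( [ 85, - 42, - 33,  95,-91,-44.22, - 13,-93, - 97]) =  [ - 97 ,- 93, - 91,-44.22, - 42, - 33, - 13, 85, 95]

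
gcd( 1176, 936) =24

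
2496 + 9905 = 12401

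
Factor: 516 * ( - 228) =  - 2^4*3^2*19^1*43^1 = - 117648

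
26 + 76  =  102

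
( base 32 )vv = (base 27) 1ao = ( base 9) 1356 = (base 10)1023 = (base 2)1111111111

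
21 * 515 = 10815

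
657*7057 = 4636449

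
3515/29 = 121+6/29= 121.21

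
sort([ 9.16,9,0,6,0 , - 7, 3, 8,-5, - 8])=[ - 8, - 7, - 5,  0,  0,3,6,8,  9, 9.16]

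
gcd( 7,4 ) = 1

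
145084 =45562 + 99522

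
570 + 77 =647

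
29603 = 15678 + 13925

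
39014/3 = 13004 + 2/3=   13004.67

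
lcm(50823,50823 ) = 50823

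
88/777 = 88/777 = 0.11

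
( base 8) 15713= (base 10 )7115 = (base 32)6UB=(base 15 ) 2195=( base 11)5389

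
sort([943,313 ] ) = [313,943]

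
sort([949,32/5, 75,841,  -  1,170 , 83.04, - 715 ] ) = [-715, - 1,32/5,  75,83.04,170,841,949]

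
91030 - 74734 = 16296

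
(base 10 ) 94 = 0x5e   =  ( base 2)1011110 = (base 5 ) 334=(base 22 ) 46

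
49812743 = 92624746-42812003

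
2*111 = 222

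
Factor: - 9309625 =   -  5^3*13^1 * 17^1 * 337^1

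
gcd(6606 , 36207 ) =9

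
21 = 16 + 5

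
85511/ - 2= -42756  +  1/2  =  - 42755.50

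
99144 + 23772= 122916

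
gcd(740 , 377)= 1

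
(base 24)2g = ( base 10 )64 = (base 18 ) 3A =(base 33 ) 1v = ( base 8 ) 100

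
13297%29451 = 13297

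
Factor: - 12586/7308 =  -31/18 = - 2^(-1)*3^( - 2 ) * 31^1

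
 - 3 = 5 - 8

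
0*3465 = 0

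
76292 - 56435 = 19857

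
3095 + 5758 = 8853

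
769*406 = 312214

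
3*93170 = 279510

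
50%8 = 2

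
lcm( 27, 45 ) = 135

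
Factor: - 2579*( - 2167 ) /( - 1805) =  - 5588693/1805 = - 5^( - 1) * 11^1*19^( - 2)*197^1*2579^1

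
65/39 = 1 + 2/3 = 1.67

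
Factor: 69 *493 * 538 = 2^1*3^1*17^1 * 23^1 * 29^1*269^1 = 18301146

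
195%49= 48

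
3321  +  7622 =10943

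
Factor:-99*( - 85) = 8415 = 3^2 *5^1*11^1 * 17^1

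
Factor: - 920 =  - 2^3*5^1*23^1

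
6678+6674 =13352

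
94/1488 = 47/744 = 0.06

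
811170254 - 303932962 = 507237292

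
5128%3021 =2107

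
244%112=20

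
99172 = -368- - 99540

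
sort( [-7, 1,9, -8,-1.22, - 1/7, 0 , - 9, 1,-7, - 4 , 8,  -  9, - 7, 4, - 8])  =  [ - 9, - 9, - 8, - 8, - 7 , -7, - 7, - 4, - 1.22, - 1/7, 0,1,  1, 4, 8,  9]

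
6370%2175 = 2020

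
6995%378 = 191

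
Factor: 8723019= 3^1*499^1*5827^1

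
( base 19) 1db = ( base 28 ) M3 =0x26B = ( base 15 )2b4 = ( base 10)619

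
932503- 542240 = 390263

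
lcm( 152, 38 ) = 152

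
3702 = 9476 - 5774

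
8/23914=4/11957 = 0.00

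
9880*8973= 88653240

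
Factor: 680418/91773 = 734/99 = 2^1* 3^( - 2 )*11^(- 1 )*367^1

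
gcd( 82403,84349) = 1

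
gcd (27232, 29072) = 368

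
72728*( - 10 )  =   - 727280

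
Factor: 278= 2^1*139^1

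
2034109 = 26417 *77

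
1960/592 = 3 + 23/74=3.31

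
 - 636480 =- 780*816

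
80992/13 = 6230 + 2/13=6230.15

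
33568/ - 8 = - 4196+0/1 = -4196.00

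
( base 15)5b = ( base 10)86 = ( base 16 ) 56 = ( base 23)3H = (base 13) 68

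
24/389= 24/389 =0.06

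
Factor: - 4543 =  - 7^1*11^1 * 59^1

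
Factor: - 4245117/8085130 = -2^(- 1)*3^1 * 5^( - 1)*383^ ( - 1) * 2111^( - 1)*1415039^1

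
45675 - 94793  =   - 49118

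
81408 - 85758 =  - 4350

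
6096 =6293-197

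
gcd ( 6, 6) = 6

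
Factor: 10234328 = 2^3*13^1*98407^1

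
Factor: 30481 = 11^1*17^1 * 163^1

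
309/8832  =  103/2944  =  0.03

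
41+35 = 76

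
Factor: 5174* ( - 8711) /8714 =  - 13^1*31^1*199^1 * 281^1*4357^( - 1) = - 22535357/4357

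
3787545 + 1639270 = 5426815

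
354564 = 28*12663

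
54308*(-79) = -4290332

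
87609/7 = 12515 + 4/7 =12515.57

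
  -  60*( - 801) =48060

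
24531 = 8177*3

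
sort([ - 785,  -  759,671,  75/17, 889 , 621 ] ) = [ - 785, -759,75/17 , 621,671 , 889] 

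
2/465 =2/465 = 0.00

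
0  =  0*46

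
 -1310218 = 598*(-2191) 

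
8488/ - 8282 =  -  4244/4141 = -1.02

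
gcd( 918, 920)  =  2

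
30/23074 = 15/11537 = 0.00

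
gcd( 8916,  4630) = 2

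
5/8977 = 5/8977 = 0.00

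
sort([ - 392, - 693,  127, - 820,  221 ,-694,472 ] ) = [ - 820, - 694, -693,-392,127, 221,  472] 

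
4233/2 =2116+ 1/2 = 2116.50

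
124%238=124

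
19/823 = 19/823 = 0.02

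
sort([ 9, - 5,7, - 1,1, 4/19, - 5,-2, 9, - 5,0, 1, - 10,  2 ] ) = [ - 10, - 5, - 5, - 5, - 2, - 1,  0, 4/19,1,1,2  ,  7,9,9 ] 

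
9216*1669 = 15381504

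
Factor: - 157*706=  - 2^1 * 157^1*353^1=-110842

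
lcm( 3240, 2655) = 191160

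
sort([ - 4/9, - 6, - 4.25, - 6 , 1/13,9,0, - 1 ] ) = [ - 6, - 6, - 4.25, - 1, - 4/9,  0  ,  1/13,9 ]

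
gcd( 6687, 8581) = 1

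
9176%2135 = 636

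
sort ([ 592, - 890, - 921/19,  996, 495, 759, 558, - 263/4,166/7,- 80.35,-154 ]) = [ -890, - 154 , - 80.35, - 263/4,- 921/19,166/7, 495, 558, 592,759, 996 ]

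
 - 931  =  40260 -41191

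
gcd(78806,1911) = 91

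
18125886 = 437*41478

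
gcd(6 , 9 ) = 3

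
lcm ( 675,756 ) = 18900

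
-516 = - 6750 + 6234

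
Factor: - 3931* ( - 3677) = 3677^1  *  3931^1= 14454287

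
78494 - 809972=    - 731478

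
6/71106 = 1/11851 = 0.00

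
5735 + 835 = 6570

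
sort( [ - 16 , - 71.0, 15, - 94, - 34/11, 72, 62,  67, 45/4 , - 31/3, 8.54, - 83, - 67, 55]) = [ - 94, - 83 , - 71.0, - 67, - 16,- 31/3, - 34/11,  8.54, 45/4 , 15,  55,62, 67,72 ] 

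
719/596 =719/596 = 1.21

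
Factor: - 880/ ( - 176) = 5 = 5^1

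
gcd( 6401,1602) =1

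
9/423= 1/47 = 0.02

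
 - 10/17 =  - 1+7/17 = -0.59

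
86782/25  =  3471 + 7/25 = 3471.28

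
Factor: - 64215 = -3^2 *5^1*1427^1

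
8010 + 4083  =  12093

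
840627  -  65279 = 775348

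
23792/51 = 23792/51 =466.51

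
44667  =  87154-42487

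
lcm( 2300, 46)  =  2300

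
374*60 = 22440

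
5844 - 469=5375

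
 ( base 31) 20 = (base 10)62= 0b111110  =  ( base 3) 2022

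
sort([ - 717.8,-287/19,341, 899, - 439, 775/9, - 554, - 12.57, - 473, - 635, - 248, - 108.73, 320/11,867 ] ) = [-717.8,  -  635, - 554, - 473, - 439,  -  248 , - 108.73,  -  287/19,- 12.57,320/11,775/9,341 , 867 , 899 ]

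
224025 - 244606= -20581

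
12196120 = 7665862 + 4530258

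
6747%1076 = 291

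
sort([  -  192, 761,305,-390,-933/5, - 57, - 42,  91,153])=[ - 390, - 192, - 933/5, - 57, - 42,91,  153,305,761 ]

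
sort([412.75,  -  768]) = [ - 768, 412.75]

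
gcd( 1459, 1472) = 1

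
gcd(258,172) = 86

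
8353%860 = 613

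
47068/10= 4706  +  4/5 = 4706.80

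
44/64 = 11/16 = 0.69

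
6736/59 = 6736/59 = 114.17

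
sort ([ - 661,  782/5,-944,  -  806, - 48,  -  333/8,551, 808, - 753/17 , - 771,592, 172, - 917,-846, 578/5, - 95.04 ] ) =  [ - 944,-917,  -  846, - 806  , -771, - 661,-95.04, - 48,-753/17, - 333/8, 578/5, 782/5, 172, 551, 592,808 ]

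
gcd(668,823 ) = 1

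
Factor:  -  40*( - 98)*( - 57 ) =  - 223440=- 2^4*3^1 * 5^1 *7^2*19^1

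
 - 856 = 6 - 862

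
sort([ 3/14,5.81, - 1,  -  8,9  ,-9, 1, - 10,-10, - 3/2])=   [-10,  -  10, - 9, - 8,  -  3/2, - 1, 3/14,1,5.81, 9] 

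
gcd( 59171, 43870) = 107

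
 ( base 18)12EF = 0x1a5b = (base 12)3aa3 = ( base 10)6747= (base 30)7er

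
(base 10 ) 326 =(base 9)402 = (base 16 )146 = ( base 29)b7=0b101000110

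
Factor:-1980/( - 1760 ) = 9/8 = 2^(  -  3 )*3^2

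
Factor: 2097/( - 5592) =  - 3/8=- 2^( - 3) *3^1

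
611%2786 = 611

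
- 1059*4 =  - 4236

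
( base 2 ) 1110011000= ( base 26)19a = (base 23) 1H0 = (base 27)172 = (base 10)920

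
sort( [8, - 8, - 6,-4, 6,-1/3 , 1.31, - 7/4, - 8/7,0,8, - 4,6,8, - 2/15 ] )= [ - 8,- 6,  -  4, - 4, - 7/4, - 8/7, - 1/3, - 2/15, 0 , 1.31,6,  6,8,  8,8 ]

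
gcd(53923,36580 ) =1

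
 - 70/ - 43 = 70/43 = 1.63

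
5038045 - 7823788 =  - 2785743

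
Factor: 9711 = 3^2*13^1*83^1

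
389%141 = 107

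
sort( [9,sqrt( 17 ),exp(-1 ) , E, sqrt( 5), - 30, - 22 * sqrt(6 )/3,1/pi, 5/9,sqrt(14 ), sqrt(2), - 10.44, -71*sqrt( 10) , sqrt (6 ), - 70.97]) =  [ -71*sqrt( 10), - 70.97, - 30,-22*sqrt( 6 )/3,- 10.44, 1/pi, exp( - 1),5/9,  sqrt (2 ), sqrt( 5 ),sqrt( 6 ),E,sqrt( 14 ), sqrt( 17), 9 ] 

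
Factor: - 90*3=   -  270 = - 2^1*3^3*5^1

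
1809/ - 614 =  - 1809/614 = - 2.95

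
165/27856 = 165/27856 =0.01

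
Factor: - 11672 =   -  2^3*1459^1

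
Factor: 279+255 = 2^1 * 3^1 * 89^1=534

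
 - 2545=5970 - 8515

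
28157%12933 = 2291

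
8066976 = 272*29658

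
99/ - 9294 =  - 1 + 3065/3098 = - 0.01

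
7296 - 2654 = 4642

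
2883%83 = 61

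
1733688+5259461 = 6993149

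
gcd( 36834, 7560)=42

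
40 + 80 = 120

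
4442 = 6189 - 1747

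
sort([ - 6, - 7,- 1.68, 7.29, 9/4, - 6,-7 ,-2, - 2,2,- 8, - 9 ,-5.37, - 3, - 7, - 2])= [-9, - 8, - 7, - 7, - 7, - 6, - 6, - 5.37, - 3, - 2,-2,-2, - 1.68, 2, 9/4, 7.29]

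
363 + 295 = 658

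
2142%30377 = 2142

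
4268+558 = 4826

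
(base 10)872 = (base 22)1HE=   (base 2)1101101000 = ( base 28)134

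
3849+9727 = 13576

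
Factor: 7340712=2^3*3^1*29^1*53^1*199^1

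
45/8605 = 9/1721 = 0.01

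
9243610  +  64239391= 73483001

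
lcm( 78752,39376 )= 78752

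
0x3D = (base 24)2D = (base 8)75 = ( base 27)27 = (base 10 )61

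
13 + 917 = 930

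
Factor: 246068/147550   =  2^1*5^(-2)*13^ ( - 1 )*271^1=542/325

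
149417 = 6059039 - 5909622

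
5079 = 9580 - 4501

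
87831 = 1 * 87831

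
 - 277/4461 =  - 1 + 4184/4461= -0.06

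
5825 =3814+2011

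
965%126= 83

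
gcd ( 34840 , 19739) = 1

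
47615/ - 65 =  - 9523/13 =-  732.54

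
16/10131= 16/10131 = 0.00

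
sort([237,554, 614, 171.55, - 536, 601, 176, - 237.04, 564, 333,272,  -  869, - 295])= [ - 869, - 536, - 295, - 237.04,  171.55, 176, 237,272,333, 554  ,  564,601,614 ]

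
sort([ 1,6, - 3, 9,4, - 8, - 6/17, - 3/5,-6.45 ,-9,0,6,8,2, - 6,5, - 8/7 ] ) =[-9, - 8, -6.45,-6,  -  3,-8/7,  -  3/5,-6/17,0, 1,2, 4,5, 6,6,8,9 ]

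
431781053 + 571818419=1003599472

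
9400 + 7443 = 16843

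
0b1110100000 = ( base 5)12203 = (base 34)RA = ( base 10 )928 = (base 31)TT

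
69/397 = 69/397  =  0.17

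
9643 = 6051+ 3592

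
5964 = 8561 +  - 2597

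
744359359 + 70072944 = 814432303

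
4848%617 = 529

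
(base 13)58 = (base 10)73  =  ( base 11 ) 67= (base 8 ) 111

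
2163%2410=2163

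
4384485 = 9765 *449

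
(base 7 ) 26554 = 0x1BE8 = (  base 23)DBE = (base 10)7144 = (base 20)hh4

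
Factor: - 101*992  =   - 2^5 * 31^1*  101^1 = - 100192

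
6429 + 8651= 15080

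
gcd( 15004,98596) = 4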